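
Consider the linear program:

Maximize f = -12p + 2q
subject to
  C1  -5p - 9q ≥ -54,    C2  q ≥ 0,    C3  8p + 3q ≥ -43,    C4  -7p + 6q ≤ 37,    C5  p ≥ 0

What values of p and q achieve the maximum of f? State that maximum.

p = 0, q = 6, maximum f = 12

Vertices and f = -12p + 2q:
  (54/5, 0) → f = -648/5
  (0, 6) → f = 12
  (0, 0) → f = 0

At the optimal vertex, -5p - 9q = -54 and p = 0.
Solving simultaneously gives p = 0, q = 6.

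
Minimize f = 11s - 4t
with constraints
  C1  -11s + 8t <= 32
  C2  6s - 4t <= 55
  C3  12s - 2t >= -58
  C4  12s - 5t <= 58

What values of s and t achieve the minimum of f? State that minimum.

Extreme points and f = 11s - 4t:
  (-200/37, -127/37) → f = -1692/37
  (624/41, 1022/41) → f = 2776/41
  (-19/2, -28) → f = 15/2
  (-43/18, -52/3) → f = 775/18

The binding constraints are -11s + 8t = 32 and 12s - 2t = -58.
Solving simultaneously gives s = -200/37, t = -127/37.

s = -200/37, t = -127/37, minimum f = -1692/37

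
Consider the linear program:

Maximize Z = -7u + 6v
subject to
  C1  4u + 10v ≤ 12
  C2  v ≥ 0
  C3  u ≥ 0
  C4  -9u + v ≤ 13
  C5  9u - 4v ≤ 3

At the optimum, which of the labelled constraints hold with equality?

Extreme points and Z = -7u + 6v:
  (0, 6/5) → Z = 36/5
  (39/53, 48/53) → Z = 15/53
  (0, 0) → Z = 0
  (1/3, 0) → Z = -7/3

The maximum is at (0, 6/5). Substituting into each constraint, equality holds for C1 and C3; the remaining constraints have slack.

C1 and C3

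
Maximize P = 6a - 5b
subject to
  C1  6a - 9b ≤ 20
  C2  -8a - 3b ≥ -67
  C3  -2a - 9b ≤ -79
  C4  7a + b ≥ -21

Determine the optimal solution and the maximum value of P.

The optimum lies where -8a - 3b = -67 and -2a - 9b = -79.
Solving simultaneously gives a = 61/11, b = 83/11.

a = 61/11, b = 83/11, maximum P = -49/11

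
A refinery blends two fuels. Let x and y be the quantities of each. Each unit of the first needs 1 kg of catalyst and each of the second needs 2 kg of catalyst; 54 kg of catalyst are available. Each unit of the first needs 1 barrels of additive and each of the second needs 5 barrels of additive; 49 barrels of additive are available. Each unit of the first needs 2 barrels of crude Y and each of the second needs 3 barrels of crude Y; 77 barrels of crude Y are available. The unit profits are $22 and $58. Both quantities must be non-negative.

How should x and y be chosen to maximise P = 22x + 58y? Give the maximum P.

x = 34, y = 3, maximum P = 922

Corner points and P = 22x + 58y:
  (0, 0) → P = 0
  (0, 49/5) → P = 2842/5
  (77/2, 0) → P = 847
  (34, 3) → P = 922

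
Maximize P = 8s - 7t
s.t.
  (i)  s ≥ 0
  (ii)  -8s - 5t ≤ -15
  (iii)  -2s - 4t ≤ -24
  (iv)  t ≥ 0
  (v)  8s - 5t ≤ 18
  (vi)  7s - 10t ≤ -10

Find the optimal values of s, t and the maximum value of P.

Feasible corners and P = 8s - 7t:
  (0, 6) → P = -42
  (25/6, 47/12) → P = 71/12
  (46/9, 206/45) → P = 398/45
The feasible region is unbounded (it extends along (0, 1), (5, 8)), but P strictly decreases along every unbounded feasible direction, so there is no improving ray and the maximum is attained at a vertex.

s = 46/9, t = 206/45, maximum P = 398/45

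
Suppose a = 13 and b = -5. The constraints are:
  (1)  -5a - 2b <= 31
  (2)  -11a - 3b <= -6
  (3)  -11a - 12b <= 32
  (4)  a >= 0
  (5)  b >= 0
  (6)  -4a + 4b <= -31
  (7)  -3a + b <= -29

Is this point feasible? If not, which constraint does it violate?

Constraint (5): b = -5, which is not ≥ 0. All other constraints are satisfied.

not feasible — violates (5)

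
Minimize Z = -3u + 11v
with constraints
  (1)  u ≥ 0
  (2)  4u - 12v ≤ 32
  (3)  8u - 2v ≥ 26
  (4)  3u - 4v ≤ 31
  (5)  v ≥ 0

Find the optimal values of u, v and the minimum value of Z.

Feasible corners and Z = -3u + 11v:
  (61/5, 7/5) → Z = -106/5
  (8, 0) → Z = -24
  (13/4, 0) → Z = -39/4
The feasible region is unbounded (it extends along (4, 3), (1, 4)), but Z strictly increases along every unbounded feasible direction, so there is no improving ray and the minimum is attained at a vertex.

The optimum lies where 4u - 12v = 32 and v = 0.
Solving simultaneously gives u = 8, v = 0.

u = 8, v = 0, minimum Z = -24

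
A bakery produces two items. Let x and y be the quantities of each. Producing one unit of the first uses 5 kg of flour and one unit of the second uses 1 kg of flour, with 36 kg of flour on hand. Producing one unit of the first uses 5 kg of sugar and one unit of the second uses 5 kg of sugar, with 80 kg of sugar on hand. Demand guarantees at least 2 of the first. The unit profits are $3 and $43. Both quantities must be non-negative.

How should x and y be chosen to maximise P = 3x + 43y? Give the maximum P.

x = 2, y = 14, maximum P = 608

Corner points and P = 3x + 43y:
  (36/5, 0) → P = 108/5
  (2, 0) → P = 6
  (5, 11) → P = 488
  (2, 14) → P = 608

At the optimal vertex, 5x + 5y = 80 and x = 2.
Solving simultaneously gives x = 2, y = 14.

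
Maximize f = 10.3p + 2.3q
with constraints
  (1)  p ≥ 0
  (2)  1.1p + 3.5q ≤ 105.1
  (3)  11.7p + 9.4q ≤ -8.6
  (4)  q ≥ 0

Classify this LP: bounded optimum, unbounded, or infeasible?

infeasible

The boundaries p = 0 and 1.1p + 3.5q = 105.1 meet at (0, 1051/35), but that point violates 11.7p + 9.4q ≤ -8.6. Every candidate vertex is excluded by some other constraint, so the feasible region is empty.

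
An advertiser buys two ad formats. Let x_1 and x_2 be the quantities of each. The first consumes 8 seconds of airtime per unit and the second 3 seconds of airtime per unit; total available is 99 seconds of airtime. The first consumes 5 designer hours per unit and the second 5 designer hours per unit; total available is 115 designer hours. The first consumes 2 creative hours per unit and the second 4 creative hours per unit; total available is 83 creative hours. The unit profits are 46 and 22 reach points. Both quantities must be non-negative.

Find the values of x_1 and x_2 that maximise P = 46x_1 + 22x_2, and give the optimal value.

Extreme points and P = 46x_1 + 22x_2:
  (0, 0) → P = 0
  (0, 83/4) → P = 913/2
  (99/8, 0) → P = 2277/4
  (6, 17) → P = 650
  (9/2, 37/2) → P = 614

At the optimal vertex, 8x_1 + 3x_2 = 99 and 5x_1 + 5x_2 = 115.
Solving simultaneously gives x_1 = 6, x_2 = 17.

x_1 = 6, x_2 = 17, maximum P = 650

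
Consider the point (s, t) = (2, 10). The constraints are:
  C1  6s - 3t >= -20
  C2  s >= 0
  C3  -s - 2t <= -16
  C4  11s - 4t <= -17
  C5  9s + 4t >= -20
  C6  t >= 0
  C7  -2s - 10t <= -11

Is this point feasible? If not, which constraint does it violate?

C1: -18 ≥ -20 ✓
C2: 2 ≥ 0 ✓
C3: -22 ≤ -16 ✓
C4: -18 ≤ -17 ✓
C5: 58 ≥ -20 ✓
C6: 10 ≥ 0 ✓
C7: -104 ≤ -11 ✓

feasible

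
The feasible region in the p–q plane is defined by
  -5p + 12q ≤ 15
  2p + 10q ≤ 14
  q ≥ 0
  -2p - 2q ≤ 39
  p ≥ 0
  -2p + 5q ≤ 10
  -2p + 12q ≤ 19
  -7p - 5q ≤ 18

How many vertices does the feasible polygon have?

4

Pairwise boundary intersections that survive every other constraint:
  (9/37, 50/37)
  (0, 5/4)
  (7, 0)
  (0, 0)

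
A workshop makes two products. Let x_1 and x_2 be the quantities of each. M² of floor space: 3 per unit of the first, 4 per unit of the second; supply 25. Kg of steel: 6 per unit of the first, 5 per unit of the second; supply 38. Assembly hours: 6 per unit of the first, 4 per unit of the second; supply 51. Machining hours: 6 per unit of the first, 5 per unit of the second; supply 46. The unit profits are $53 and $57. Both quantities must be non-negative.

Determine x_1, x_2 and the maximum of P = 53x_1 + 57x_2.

Extreme points and P = 53x_1 + 57x_2:
  (0, 0) → P = 0
  (0, 25/4) → P = 1425/4
  (19/3, 0) → P = 1007/3
  (3, 4) → P = 387

At the optimal vertex, 3x_1 + 4x_2 = 25 and 6x_1 + 5x_2 = 38.
Solving simultaneously gives x_1 = 3, x_2 = 4.

x_1 = 3, x_2 = 4, maximum P = 387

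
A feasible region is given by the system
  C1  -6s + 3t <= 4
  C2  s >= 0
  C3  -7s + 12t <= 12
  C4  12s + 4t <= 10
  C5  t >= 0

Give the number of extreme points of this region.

Intersecting each pair of boundary lines and keeping only the points that satisfy every inequality leaves:
  (0, 1)
  (0, 0)
  (18/43, 107/86)
  (5/6, 0)

4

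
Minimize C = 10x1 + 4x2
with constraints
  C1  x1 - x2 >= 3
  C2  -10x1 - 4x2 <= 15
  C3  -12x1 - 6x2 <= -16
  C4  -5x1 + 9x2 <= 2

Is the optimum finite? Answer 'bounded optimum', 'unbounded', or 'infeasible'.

Extreme points and C = 10x1 + 4x2:
  (17/9, -10/9) → C = 130/9
  (29/4, 17/4) → C = 179/2
The feasible region has finitely many vertices and no improving ray; the minimum is 130/9 at (17/9, -10/9).

bounded optimum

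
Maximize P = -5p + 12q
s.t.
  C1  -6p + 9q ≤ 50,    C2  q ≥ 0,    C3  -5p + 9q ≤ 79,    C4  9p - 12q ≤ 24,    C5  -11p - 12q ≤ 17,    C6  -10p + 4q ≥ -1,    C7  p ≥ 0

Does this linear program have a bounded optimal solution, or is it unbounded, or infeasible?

bounded optimum

Corner points and P = -5p + 12q:
  (19/6, 23/3) → P = 457/6
  (0, 50/9) → P = 200/3
  (1/10, 0) → P = -1/2
  (0, 0) → P = 0
The feasible region has finitely many vertices and no improving ray; the maximum is 457/6 at (19/6, 23/3).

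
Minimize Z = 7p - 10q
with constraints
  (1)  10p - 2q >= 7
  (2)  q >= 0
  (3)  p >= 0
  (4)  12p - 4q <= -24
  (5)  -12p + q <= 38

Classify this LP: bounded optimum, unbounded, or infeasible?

unbounded

From the feasible point (19/4, 81/4), moving in the direction (2, 10) keeps every constraint satisfied while Z decreases without bound.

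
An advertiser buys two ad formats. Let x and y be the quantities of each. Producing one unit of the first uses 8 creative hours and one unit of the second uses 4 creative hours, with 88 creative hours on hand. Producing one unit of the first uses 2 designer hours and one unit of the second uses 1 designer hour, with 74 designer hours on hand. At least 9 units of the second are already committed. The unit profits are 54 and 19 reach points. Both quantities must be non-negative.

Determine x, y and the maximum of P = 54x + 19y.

At the optimal vertex, 8x + 4y = 88 and y = 9.
Solving simultaneously gives x = 13/2, y = 9.

x = 13/2, y = 9, maximum P = 522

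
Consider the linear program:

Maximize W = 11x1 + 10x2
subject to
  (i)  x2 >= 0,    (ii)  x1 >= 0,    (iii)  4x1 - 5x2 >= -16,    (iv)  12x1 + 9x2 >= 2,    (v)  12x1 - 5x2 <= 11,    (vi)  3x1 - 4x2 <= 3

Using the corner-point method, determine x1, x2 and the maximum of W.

x1 = 27/8, x2 = 59/10, maximum W = 769/8

Feasible corners and W = 11x1 + 10x2:
  (1/6, 0) → W = 11/6
  (11/12, 0) → W = 121/12
  (0, 16/5) → W = 32
  (0, 2/9) → W = 20/9
  (27/8, 59/10) → W = 769/8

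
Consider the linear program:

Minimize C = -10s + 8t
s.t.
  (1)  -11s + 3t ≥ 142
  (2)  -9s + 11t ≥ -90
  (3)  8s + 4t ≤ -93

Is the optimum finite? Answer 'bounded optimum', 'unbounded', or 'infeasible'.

bounded optimum

Vertices and C = -10s + 8t:
  (-916/47, -1134/47) → C = 88/47
  (-847/68, 113/68) → C = 4687/34
The feasible region has finitely many vertices and no improving ray; the minimum is 88/47 at (-916/47, -1134/47).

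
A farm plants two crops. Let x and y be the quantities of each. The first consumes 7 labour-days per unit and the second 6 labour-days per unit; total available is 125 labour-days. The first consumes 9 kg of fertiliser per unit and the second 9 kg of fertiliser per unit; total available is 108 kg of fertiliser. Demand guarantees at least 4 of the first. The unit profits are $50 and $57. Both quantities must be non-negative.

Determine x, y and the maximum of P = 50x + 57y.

x = 4, y = 8, maximum P = 656

Corner points and P = 50x + 57y:
  (12, 0) → P = 600
  (4, 0) → P = 200
  (4, 8) → P = 656

The binding constraints are 9x + 9y = 108 and x = 4.
Solving simultaneously gives x = 4, y = 8.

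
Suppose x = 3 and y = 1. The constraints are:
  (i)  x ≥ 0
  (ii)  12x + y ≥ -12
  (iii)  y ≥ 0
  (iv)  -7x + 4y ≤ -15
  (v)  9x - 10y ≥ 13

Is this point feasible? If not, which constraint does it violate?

feasible

(i): 3 ≥ 0 ✓
(ii): 37 ≥ -12 ✓
(iii): 1 ≥ 0 ✓
(iv): -17 ≤ -15 ✓
(v): 17 ≥ 13 ✓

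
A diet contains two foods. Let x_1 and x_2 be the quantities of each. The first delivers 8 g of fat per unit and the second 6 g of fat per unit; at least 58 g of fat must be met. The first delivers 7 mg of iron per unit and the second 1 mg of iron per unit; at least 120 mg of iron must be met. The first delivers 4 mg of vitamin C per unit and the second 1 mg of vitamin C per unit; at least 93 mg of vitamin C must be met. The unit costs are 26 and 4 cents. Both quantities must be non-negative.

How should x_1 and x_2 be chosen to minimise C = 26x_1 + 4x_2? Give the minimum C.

The feasible region is unbounded (it extends along (0, 1), (1, 0)), but C strictly increases along every unbounded feasible direction, so there is no improving ray and the minimum is attained at a vertex.

x_1 = 9, x_2 = 57, minimum C = 462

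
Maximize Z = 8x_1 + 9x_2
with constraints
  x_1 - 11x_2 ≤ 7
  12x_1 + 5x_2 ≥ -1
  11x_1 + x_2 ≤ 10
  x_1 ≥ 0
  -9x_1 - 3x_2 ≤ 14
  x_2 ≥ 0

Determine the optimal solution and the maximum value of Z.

x_1 = 0, x_2 = 10, maximum Z = 90

Corner points and Z = 8x_1 + 9x_2:
  (0, 10) → Z = 90
  (10/11, 0) → Z = 80/11
  (0, 0) → Z = 0

The binding constraints are 11x_1 + x_2 = 10 and x_1 = 0.
Solving simultaneously gives x_1 = 0, x_2 = 10.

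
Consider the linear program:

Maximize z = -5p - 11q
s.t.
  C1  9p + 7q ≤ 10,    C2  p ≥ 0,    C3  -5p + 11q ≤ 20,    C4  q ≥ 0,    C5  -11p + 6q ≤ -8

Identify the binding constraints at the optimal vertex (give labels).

C4 and C5

Vertices and z = -5p - 11q:
  (10/9, 0) → z = -50/9
  (116/131, 38/131) → z = -998/131
  (8/11, 0) → z = -40/11

The maximum is at (8/11, 0). Substituting into each constraint, equality holds for C4 and C5; the remaining constraints have slack.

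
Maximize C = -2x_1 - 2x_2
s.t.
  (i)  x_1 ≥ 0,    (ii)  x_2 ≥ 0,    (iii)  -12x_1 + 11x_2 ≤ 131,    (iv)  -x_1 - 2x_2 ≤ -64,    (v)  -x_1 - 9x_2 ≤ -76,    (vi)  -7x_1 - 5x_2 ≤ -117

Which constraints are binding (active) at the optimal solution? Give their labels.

Corner points and C = -2x_1 - 2x_2:
  (76, 0) → C = -152
  (442/35, 899/35) → C = -2682/35
  (424/7, 12/7) → C = -872/7
The feasible region is unbounded (it extends along (11, 12), (1, 0)), but C strictly decreases along every unbounded feasible direction, so there is no improving ray and the maximum is attained at a vertex.

The maximum is at (442/35, 899/35). Substituting into each constraint, equality holds for (iii) and (iv); the remaining constraints have slack.

(iii) and (iv)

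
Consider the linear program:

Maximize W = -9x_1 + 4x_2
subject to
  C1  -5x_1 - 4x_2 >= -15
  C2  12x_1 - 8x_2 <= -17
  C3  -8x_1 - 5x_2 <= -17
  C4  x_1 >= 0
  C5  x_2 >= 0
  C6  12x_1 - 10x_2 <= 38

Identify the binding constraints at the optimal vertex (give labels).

Feasible corners and W = -9x_1 + 4x_2:
  (13/22, 265/88) → W = 74/11
  (0, 15/4) → W = 15
  (51/124, 85/31) → W = 901/124
  (0, 17/5) → W = 68/5

The maximum is at (0, 15/4). Substituting into each constraint, equality holds for C1 and C4; the remaining constraints have slack.

C1 and C4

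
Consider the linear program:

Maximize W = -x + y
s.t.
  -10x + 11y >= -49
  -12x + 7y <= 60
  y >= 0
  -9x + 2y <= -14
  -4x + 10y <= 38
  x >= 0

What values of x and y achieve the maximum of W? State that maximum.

x = 108/41, y = 199/41, maximum W = 91/41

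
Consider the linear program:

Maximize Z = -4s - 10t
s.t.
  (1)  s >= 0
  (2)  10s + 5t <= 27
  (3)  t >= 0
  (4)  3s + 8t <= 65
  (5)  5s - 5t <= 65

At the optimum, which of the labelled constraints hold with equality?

(1) and (3)

Feasible corners and Z = -4s - 10t:
  (0, 27/5) → Z = -54
  (0, 0) → Z = 0
  (27/10, 0) → Z = -54/5

The maximum is at (0, 0). Substituting into each constraint, equality holds for (1) and (3); the remaining constraints have slack.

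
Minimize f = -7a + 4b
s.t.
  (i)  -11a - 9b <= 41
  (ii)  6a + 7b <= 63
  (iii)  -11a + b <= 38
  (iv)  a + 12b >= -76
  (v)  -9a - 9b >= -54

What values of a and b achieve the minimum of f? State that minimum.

a = 148/11, b = -82/11, minimum f = -124

Corner points and f = -7a + 4b:
  (-383/110, -3/10) → f = 2549/110
  (64/41, -265/41) → f = -1508/41
  (-8/3, 26/3) → f = 160/3
  (148/11, -82/11) → f = -124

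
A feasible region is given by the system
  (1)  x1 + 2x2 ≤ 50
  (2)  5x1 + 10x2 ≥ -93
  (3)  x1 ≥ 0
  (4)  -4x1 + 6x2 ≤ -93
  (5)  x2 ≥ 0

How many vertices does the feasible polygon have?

Of the 9 pairwise boundary intersections, those satisfying every inequality are:
  (243/7, 107/14)
  (50, 0)
  (93/4, 0)

3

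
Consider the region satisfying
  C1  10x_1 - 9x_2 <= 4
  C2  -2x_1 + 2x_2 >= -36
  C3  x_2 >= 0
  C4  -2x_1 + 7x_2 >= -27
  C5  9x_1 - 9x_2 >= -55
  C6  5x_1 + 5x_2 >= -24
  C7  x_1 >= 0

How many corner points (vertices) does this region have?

4

Intersecting each pair of boundary lines and keeping only the points that satisfy every inequality leaves:
  (2/5, 0)
  (59, 586/9)
  (0, 0)
  (0, 55/9)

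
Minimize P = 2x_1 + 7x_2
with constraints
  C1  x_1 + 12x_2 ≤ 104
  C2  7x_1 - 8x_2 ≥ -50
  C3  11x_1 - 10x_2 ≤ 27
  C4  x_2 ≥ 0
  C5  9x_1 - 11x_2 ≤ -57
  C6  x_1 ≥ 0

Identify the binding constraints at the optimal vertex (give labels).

C5 and C6

Feasible corners and P = 2x_1 + 7x_2:
  (58/23, 389/46) → P = 2955/46
  (460/119, 993/119) → P = 463/7
  (0, 25/4) → P = 175/4
  (0, 57/11) → P = 399/11

The minimum is at (0, 57/11). Substituting into each constraint, equality holds for C5 and C6; the remaining constraints have slack.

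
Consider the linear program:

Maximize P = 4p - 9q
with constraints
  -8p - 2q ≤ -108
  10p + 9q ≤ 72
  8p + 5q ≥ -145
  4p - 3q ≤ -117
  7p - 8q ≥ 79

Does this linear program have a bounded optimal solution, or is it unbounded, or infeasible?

The boundaries -8p - 2q = -108 and 10p + 9q = 72 meet at (207/13, -126/13), but that point violates 4p - 3q ≤ -117. Every candidate vertex is excluded by some other constraint, so the feasible region is empty.

infeasible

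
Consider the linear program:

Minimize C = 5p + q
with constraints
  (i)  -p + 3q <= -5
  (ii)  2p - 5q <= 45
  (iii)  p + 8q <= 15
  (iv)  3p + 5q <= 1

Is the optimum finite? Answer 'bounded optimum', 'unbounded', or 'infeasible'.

From the feasible point (2, -1), moving in the direction (-3, -1) keeps every constraint satisfied while C decreases without bound.

unbounded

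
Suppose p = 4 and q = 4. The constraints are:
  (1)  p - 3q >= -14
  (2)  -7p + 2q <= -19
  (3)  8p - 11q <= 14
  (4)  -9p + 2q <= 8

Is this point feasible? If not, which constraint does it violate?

feasible

(1): -8 ≥ -14 ✓
(2): -20 ≤ -19 ✓
(3): -12 ≤ 14 ✓
(4): -28 ≤ 8 ✓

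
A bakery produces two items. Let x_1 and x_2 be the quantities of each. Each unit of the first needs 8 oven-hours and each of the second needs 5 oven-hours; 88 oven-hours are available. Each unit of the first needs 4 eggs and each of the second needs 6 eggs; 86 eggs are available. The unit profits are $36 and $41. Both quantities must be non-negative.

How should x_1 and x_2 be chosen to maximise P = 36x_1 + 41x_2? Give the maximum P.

Corner points and P = 36x_1 + 41x_2:
  (0, 0) → P = 0
  (0, 43/3) → P = 1763/3
  (11, 0) → P = 396
  (7/2, 12) → P = 618

The optimum lies where 8x_1 + 5x_2 = 88 and 4x_1 + 6x_2 = 86.
Solving simultaneously gives x_1 = 7/2, x_2 = 12.

x_1 = 7/2, x_2 = 12, maximum P = 618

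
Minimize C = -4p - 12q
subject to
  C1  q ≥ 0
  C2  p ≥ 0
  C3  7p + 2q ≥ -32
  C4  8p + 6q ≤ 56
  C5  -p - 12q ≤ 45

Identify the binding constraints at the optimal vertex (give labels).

Feasible corners and C = -4p - 12q:
  (0, 0) → C = 0
  (7, 0) → C = -28
  (0, 28/3) → C = -112

The minimum is at (0, 28/3). Substituting into each constraint, equality holds for C2 and C4; the remaining constraints have slack.

C2 and C4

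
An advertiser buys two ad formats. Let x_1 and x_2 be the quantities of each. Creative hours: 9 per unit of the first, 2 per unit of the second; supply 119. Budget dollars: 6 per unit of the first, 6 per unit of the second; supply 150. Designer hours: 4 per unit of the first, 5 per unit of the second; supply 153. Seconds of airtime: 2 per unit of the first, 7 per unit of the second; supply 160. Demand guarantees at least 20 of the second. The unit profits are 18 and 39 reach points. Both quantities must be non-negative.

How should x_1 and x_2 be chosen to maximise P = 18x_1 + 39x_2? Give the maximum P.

x_1 = 3, x_2 = 22, maximum P = 912

Corner points and P = 18x_1 + 39x_2:
  (0, 160/7) → P = 6240/7
  (0, 20) → P = 780
  (3, 22) → P = 912
  (5, 20) → P = 870

The optimum lies where 6x_1 + 6x_2 = 150 and 2x_1 + 7x_2 = 160.
Solving simultaneously gives x_1 = 3, x_2 = 22.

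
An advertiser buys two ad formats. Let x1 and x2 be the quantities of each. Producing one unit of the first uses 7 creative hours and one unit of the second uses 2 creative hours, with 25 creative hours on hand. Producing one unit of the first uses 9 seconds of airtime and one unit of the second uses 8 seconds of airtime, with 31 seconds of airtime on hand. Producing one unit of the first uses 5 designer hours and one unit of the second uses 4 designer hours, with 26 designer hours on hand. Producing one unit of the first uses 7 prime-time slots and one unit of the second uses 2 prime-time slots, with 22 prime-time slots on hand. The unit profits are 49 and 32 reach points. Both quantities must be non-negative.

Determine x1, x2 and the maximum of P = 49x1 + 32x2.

Feasible corners and P = 49x1 + 32x2:
  (0, 0) → P = 0
  (0, 31/8) → P = 124
  (22/7, 0) → P = 154
  (3, 1/2) → P = 163

At the optimal vertex, 9x1 + 8x2 = 31 and 7x1 + 2x2 = 22.
Solving simultaneously gives x1 = 3, x2 = 1/2.

x1 = 3, x2 = 1/2, maximum P = 163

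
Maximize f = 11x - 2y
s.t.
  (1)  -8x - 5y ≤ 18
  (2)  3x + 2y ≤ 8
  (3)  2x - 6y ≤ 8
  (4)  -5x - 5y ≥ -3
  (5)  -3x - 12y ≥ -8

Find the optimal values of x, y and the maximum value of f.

Feasible corners and f = 11x - 2y:
  (-34/29, -50/29) → f = -274/29
  (-256/81, 118/81) → f = -3052/81
  (29/20, -17/20) → f = 353/20
  (-4/45, 31/45) → f = -106/45

x = 29/20, y = -17/20, maximum f = 353/20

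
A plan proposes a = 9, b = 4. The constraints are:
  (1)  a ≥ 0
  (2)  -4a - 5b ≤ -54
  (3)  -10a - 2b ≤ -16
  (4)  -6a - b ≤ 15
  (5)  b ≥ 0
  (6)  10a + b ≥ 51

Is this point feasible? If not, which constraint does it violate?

(1): 9 ≥ 0 ✓
(2): -56 ≤ -54 ✓
(3): -98 ≤ -16 ✓
(4): -58 ≤ 15 ✓
(5): 4 ≥ 0 ✓
(6): 94 ≥ 51 ✓

feasible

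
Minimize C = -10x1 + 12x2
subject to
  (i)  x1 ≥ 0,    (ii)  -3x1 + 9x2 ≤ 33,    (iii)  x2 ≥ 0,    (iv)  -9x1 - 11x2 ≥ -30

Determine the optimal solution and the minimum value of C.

Vertices and C = -10x1 + 12x2:
  (0, 0) → C = 0
  (0, 30/11) → C = 360/11
  (10/3, 0) → C = -100/3

At the optimal vertex, x2 = 0 and -9x1 - 11x2 = -30.
Solving simultaneously gives x1 = 10/3, x2 = 0.

x1 = 10/3, x2 = 0, minimum C = -100/3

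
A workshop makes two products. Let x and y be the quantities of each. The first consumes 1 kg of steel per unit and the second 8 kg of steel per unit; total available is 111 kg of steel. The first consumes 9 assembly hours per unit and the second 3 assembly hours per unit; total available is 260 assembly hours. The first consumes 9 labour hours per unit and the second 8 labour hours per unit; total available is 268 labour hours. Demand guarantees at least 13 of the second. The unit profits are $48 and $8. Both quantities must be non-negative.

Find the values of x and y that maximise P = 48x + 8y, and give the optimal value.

Corner points and P = 48x + 8y:
  (0, 111/8) → P = 111
  (0, 13) → P = 104
  (7, 13) → P = 440

x = 7, y = 13, maximum P = 440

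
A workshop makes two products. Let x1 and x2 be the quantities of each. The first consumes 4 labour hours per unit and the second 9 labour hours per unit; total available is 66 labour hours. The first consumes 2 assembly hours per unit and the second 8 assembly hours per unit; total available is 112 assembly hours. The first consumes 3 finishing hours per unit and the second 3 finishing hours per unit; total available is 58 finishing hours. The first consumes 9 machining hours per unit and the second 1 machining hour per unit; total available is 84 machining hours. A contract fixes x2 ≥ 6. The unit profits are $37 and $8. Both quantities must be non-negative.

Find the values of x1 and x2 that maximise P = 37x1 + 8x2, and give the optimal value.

x1 = 3, x2 = 6, maximum P = 159

Corner points and P = 37x1 + 8x2:
  (0, 22/3) → P = 176/3
  (0, 6) → P = 48
  (3, 6) → P = 159

The binding constraints are 4x1 + 9x2 = 66 and x2 = 6.
Solving simultaneously gives x1 = 3, x2 = 6.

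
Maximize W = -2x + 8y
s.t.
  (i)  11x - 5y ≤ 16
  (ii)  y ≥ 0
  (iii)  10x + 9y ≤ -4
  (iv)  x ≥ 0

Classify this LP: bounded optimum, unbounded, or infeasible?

infeasible

The boundaries 11x - 5y = 16 and y = 0 meet at (16/11, 0), but that point violates 10x + 9y ≤ -4. Every candidate vertex is excluded by some other constraint, so the feasible region is empty.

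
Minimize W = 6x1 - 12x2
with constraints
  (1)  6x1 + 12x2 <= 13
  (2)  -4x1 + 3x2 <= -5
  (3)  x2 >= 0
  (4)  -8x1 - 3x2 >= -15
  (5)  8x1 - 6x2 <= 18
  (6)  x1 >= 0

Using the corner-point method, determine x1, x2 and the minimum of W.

Extreme points and W = 6x1 - 12x2:
  (3/2, 1/3) → W = 5
  (47/26, 7/39) → W = 113/13
  (5/4, 0) → W = 15/2
  (15/8, 0) → W = 45/4

The binding constraints are 6x1 + 12x2 = 13 and -4x1 + 3x2 = -5.
Solving simultaneously gives x1 = 3/2, x2 = 1/3.

x1 = 3/2, x2 = 1/3, minimum W = 5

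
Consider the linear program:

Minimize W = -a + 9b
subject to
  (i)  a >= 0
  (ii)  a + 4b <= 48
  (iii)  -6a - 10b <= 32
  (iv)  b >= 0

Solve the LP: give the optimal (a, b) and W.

a = 48, b = 0, minimum W = -48

Feasible corners and W = -a + 9b:
  (0, 12) → W = 108
  (0, 0) → W = 0
  (48, 0) → W = -48

The optimum lies where a + 4b = 48 and b = 0.
Solving simultaneously gives a = 48, b = 0.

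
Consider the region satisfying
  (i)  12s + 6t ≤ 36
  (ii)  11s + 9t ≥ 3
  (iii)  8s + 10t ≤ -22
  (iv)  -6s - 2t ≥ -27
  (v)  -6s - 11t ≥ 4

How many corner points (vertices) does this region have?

Of the 10 pairwise boundary intersections, those satisfying every inequality are:
  (51/7, -60/7)
  (41/6, -23/3)
  (6, -7)

3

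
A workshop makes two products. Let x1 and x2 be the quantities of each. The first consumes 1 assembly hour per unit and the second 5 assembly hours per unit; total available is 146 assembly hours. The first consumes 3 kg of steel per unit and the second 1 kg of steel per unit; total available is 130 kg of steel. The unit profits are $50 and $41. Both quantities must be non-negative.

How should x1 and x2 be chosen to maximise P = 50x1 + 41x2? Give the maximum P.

x1 = 36, x2 = 22, maximum P = 2702

At the optimal vertex, x1 + 5x2 = 146 and 3x1 + x2 = 130.
Solving simultaneously gives x1 = 36, x2 = 22.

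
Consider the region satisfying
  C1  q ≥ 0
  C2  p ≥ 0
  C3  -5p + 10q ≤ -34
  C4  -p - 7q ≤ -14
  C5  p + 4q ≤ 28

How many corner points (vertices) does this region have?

Intersecting each pair of boundary lines and keeping only the points that satisfy every inequality leaves:
  (14, 0)
  (28, 0)
  (42/5, 4/5)
  (208/15, 53/15)

4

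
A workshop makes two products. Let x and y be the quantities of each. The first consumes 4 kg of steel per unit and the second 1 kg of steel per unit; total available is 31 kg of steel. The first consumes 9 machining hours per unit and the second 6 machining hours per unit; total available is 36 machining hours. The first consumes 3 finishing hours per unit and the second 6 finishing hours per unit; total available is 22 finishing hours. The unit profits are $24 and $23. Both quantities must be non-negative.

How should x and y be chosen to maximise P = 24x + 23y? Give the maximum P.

x = 7/3, y = 5/2, maximum P = 227/2

Extreme points and P = 24x + 23y:
  (0, 0) → P = 0
  (0, 11/3) → P = 253/3
  (4, 0) → P = 96
  (7/3, 5/2) → P = 227/2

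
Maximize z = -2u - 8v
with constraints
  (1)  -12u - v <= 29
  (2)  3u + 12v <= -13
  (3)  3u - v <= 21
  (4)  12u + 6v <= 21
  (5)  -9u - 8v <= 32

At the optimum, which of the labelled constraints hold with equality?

(3) and (5)

Corner points and z = -2u - 8v:
  (-335/141, -23/47) → z = 26/3
  (-200/87, -41/29) → z = 1384/87
  (55/21, -73/42) → z = 26/3
  (49/10, -63/10) → z = 203/5
  (136/33, -95/11) → z = 2008/33

The maximum is at (136/33, -95/11). Substituting into each constraint, equality holds for (3) and (5); the remaining constraints have slack.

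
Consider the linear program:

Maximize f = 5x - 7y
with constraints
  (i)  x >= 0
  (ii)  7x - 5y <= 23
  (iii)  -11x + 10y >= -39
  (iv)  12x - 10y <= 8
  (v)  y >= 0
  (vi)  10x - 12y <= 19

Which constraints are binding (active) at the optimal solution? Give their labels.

(iv) and (v)

Extreme points and f = 5x - 7y:
  (0, 0) → f = 0
  (19, 22) → f = -59
  (2/3, 0) → f = 10/3
The feasible region is unbounded (it extends along (0, 1), (5, 7)), but f strictly decreases along every unbounded feasible direction, so there is no improving ray and the maximum is attained at a vertex.

The maximum is at (2/3, 0). Substituting into each constraint, equality holds for (iv) and (v); the remaining constraints have slack.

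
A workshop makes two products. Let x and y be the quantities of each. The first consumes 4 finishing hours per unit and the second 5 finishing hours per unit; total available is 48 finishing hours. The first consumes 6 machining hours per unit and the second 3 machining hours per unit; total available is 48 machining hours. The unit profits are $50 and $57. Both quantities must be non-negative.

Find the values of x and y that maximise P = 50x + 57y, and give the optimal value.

Corner points and P = 50x + 57y:
  (0, 0) → P = 0
  (0, 48/5) → P = 2736/5
  (8, 0) → P = 400
  (16/3, 16/3) → P = 1712/3

x = 16/3, y = 16/3, maximum P = 1712/3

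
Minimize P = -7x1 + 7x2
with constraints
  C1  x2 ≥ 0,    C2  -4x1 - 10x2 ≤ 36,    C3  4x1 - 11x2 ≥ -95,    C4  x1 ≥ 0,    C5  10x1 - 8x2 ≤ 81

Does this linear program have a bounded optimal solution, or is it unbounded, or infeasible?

Vertices and P = -7x1 + 7x2:
  (0, 0) → P = 0
  (81/10, 0) → P = -567/10
  (0, 95/11) → P = 665/11
  (127/6, 49/3) → P = -203/6
The feasible region has finitely many vertices and no improving ray; the minimum is -567/10 at (81/10, 0).

bounded optimum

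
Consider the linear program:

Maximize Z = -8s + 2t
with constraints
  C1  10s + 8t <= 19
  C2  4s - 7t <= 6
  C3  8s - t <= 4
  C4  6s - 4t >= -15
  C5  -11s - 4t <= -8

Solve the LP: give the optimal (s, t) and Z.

Corner points and Z = -8s + 2t:
  (51/74, 56/37) → Z = -92/37
  (-1/4, 43/16) → Z = 59/8
  (24/43, 20/43) → Z = -152/43

At the optimal vertex, 10s + 8t = 19 and -11s - 4t = -8.
Solving simultaneously gives s = -1/4, t = 43/16.

s = -1/4, t = 43/16, maximum Z = 59/8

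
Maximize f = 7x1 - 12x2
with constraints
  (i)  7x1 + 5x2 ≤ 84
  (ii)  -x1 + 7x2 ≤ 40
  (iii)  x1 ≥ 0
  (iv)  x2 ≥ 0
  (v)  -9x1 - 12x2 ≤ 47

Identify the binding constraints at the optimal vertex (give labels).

Extreme points and f = 7x1 - 12x2:
  (194/27, 182/27) → f = -826/27
  (12, 0) → f = 84
  (0, 40/7) → f = -480/7
  (0, 0) → f = 0

The maximum is at (12, 0). Substituting into each constraint, equality holds for (i) and (iv); the remaining constraints have slack.

(i) and (iv)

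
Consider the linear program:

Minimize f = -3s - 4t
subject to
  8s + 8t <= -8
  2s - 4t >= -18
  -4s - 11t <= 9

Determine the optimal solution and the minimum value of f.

Extreme points and f = -3s - 4t:
  (-11/3, 8/3) → f = 1/3
  (-2/7, -5/7) → f = 26/7
  (-117/19, 27/19) → f = 243/19

s = -11/3, t = 8/3, minimum f = 1/3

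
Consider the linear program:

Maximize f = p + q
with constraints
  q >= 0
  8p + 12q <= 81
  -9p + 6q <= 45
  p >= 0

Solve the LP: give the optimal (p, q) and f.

p = 81/8, q = 0, maximum f = 81/8

Corner points and f = p + q:
  (81/8, 0) → f = 81/8
  (0, 0) → f = 0
  (0, 27/4) → f = 27/4

The optimum lies where q = 0 and 8p + 12q = 81.
Solving simultaneously gives p = 81/8, q = 0.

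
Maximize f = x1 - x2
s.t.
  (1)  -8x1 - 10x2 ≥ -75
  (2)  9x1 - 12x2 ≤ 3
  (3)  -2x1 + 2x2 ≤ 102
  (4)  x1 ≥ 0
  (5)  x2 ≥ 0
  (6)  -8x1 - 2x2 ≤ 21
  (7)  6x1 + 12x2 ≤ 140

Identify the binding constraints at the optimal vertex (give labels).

(1) and (2)

Feasible corners and f = x1 - x2:
  (5, 7/2) → f = 3/2
  (0, 15/2) → f = -15/2
  (1/3, 0) → f = 1/3
  (0, 0) → f = 0

The maximum is at (5, 7/2). Substituting into each constraint, equality holds for (1) and (2); the remaining constraints have slack.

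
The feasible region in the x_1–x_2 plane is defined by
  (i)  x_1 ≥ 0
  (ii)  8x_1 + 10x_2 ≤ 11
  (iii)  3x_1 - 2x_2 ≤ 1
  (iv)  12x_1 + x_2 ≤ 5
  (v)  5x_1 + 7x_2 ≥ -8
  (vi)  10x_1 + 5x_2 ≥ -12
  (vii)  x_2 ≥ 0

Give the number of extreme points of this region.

The feasible vertices (each the meet of two boundaries and inside every other half-plane) are:
  (0, 11/10)
  (0, 0)
  (39/112, 23/28)
  (11/27, 1/9)
  (1/3, 0)

5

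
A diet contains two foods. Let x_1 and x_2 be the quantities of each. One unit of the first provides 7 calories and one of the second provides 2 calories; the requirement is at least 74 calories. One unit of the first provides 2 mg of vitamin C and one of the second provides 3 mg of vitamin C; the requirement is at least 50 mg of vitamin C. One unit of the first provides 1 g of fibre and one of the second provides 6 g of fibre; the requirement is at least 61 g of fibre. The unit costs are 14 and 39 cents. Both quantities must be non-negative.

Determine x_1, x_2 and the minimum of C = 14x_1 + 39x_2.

x_1 = 13, x_2 = 8, minimum C = 494

Feasible corners and C = 14x_1 + 39x_2:
  (0, 37) → C = 1443
  (61, 0) → C = 854
  (122/17, 202/17) → C = 9586/17
  (13, 8) → C = 494
The feasible region is unbounded (it extends along (0, 1), (1, 0)), but C strictly increases along every unbounded feasible direction, so there is no improving ray and the minimum is attained at a vertex.

The binding constraints are 2x_1 + 3x_2 = 50 and x_1 + 6x_2 = 61.
Solving simultaneously gives x_1 = 13, x_2 = 8.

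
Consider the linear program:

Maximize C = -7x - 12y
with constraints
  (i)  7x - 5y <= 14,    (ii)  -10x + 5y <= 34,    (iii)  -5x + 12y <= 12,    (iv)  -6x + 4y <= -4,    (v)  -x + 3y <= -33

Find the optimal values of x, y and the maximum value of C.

Extreme points and C = -7x - 12y:
  (-16, -126/5) → C = 2072/5
  (-123/16, -217/16) → C = 3465/16
  (-78/5, -122/5) → C = 402
  (-60/7, -97/7) → C = 1584/7

The binding constraints are 7x - 5y = 14 and -10x + 5y = 34.
Solving simultaneously gives x = -16, y = -126/5.

x = -16, y = -126/5, maximum C = 2072/5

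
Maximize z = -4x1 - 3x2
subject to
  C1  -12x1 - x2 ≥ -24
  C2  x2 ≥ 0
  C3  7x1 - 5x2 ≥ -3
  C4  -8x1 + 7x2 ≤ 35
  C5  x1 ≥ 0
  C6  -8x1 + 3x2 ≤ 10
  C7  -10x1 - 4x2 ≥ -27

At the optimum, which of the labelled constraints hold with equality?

Feasible corners and z = -4x1 - 3x2:
  (2, 0) → z = -8
  (69/38, 42/19) → z = -264/19
  (0, 0) → z = 0
  (0, 3/5) → z = -9/5
  (41/26, 73/26) → z = -383/26

The maximum is at (0, 0). Substituting into each constraint, equality holds for C2 and C5; the remaining constraints have slack.

C2 and C5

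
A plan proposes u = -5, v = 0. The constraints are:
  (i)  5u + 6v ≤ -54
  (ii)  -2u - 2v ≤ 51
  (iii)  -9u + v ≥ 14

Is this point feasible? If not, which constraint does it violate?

Constraint (i): 5u + 6v = -25, which is not ≤ -54. All other constraints are satisfied.

not feasible — violates (i)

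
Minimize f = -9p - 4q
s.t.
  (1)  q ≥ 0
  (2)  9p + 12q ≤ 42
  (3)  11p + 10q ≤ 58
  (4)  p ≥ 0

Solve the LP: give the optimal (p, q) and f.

Corner points and f = -9p - 4q:
  (14/3, 0) → f = -42
  (0, 0) → f = 0
  (0, 7/2) → f = -14

The optimum lies where q = 0 and 9p + 12q = 42.
Solving simultaneously gives p = 14/3, q = 0.

p = 14/3, q = 0, minimum f = -42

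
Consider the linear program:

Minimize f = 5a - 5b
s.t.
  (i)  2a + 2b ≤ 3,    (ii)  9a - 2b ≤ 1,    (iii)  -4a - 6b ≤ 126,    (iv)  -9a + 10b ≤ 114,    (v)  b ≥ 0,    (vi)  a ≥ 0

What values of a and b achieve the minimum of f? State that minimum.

Extreme points and f = 5a - 5b:
  (4/11, 25/22) → f = -85/22
  (0, 3/2) → f = -15/2
  (1/9, 0) → f = 5/9
  (0, 0) → f = 0

The optimum lies where 2a + 2b = 3 and a = 0.
Solving simultaneously gives a = 0, b = 3/2.

a = 0, b = 3/2, minimum f = -15/2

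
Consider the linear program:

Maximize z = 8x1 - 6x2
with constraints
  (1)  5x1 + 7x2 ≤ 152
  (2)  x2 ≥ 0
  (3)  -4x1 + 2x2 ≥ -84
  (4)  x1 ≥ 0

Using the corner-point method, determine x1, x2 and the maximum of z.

x1 = 21, x2 = 0, maximum z = 168

Extreme points and z = 8x1 - 6x2:
  (446/19, 94/19) → z = 3004/19
  (0, 152/7) → z = -912/7
  (21, 0) → z = 168
  (0, 0) → z = 0

The optimum lies where x2 = 0 and -4x1 + 2x2 = -84.
Solving simultaneously gives x1 = 21, x2 = 0.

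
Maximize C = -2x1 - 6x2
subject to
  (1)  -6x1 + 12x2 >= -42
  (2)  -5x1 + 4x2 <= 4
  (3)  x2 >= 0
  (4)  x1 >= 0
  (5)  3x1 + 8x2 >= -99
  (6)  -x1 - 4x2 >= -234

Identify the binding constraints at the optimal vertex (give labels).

Vertices and C = -2x1 - 6x2:
  (7, 0) → C = -14
  (248/3, 227/6) → C = -1177/3
  (0, 1) → C = -6
  (115/3, 587/12) → C = -2221/6
  (0, 0) → C = 0

The maximum is at (0, 0). Substituting into each constraint, equality holds for (3) and (4); the remaining constraints have slack.

(3) and (4)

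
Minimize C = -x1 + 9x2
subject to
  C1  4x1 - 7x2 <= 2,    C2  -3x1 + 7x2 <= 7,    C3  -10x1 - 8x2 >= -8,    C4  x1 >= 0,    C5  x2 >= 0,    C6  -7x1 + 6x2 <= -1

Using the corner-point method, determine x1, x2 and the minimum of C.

x1 = 1/2, x2 = 0, minimum C = -1/2

Extreme points and C = -x1 + 9x2:
  (12/17, 2/17) → C = 6/17
  (1/2, 0) → C = -1/2
  (14/29, 23/58) → C = 179/58
  (1/7, 0) → C = -1/7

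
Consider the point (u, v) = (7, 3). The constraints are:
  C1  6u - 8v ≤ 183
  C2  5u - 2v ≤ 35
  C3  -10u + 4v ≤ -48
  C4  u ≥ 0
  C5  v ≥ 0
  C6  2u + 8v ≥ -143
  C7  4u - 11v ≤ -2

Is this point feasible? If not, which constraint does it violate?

C1: 18 ≤ 183 ✓
C2: 29 ≤ 35 ✓
C3: -58 ≤ -48 ✓
C4: 7 ≥ 0 ✓
C5: 3 ≥ 0 ✓
C6: 38 ≥ -143 ✓
C7: -5 ≤ -2 ✓

feasible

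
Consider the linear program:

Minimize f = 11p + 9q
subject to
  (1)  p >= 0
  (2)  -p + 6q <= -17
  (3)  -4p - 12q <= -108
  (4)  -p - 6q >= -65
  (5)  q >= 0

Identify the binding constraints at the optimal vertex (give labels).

(2) and (3)

Corner points and f = 11p + 9q:
  (71/3, 10/9) → f = 811/3
  (41, 4) → f = 487
  (27, 0) → f = 297
  (65, 0) → f = 715

The minimum is at (71/3, 10/9). Substituting into each constraint, equality holds for (2) and (3); the remaining constraints have slack.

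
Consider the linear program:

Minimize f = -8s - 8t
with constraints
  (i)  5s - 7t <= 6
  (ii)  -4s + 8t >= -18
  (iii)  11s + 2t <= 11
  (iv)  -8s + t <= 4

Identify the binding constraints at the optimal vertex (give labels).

Extreme points and f = -8s - 8t:
  (89/87, -11/87) → f = -208/29
  (-2/3, -4/3) → f = 16
  (1/9, 44/9) → f = -40

The minimum is at (1/9, 44/9). Substituting into each constraint, equality holds for (iii) and (iv); the remaining constraints have slack.

(iii) and (iv)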